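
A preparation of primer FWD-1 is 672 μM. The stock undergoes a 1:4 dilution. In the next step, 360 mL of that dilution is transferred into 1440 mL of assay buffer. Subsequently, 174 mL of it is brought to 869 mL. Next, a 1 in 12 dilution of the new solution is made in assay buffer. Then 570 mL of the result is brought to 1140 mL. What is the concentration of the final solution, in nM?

Overall dilution factor = 4 × 5 × 4.994 × 12 × 2 = 2397.
672 μM / 2397 = 0.280 μM = 280 nM.

280 nM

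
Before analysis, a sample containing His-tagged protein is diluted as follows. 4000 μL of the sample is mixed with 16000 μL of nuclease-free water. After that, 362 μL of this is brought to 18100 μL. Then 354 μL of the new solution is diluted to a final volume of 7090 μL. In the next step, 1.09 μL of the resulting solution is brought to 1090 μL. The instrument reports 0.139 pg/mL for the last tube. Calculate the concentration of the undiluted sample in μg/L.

Overall dilution factor = 5 × 50 × 20.03 × 1000 = 5.01 × 10⁶.
Original = 0.139 pg/mL × 5.01 × 10⁶ = 6.96 × 10⁵ pg/mL = 696 μg/L.

696 μg/L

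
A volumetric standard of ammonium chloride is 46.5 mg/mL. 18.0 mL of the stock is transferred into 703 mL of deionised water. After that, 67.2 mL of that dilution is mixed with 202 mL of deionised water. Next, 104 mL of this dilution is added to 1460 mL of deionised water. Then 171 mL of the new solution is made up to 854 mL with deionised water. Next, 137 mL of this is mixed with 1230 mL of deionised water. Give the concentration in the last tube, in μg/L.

387 μg/L

Overall dilution factor = 40.06 × 4.006 × 15.04 × 4.994 × 9.978 = 1.20 × 10⁵.
46.5 mg/mL / 1.20 × 10⁵ = 3.87 × 10⁻⁴ mg/mL = 387 μg/L.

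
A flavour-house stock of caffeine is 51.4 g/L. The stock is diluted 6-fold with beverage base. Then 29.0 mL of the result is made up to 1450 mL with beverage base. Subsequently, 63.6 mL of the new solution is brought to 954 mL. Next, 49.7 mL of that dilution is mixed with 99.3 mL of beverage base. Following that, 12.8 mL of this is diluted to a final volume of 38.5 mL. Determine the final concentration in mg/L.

1.27 mg/L

Overall dilution factor = 6 × 50 × 15 × 2.998 × 3.008 = 4.06 × 10⁴.
51.4 g/L / 4.06 × 10⁴ = 1.27 × 10⁻³ g/L = 1.27 mg/L.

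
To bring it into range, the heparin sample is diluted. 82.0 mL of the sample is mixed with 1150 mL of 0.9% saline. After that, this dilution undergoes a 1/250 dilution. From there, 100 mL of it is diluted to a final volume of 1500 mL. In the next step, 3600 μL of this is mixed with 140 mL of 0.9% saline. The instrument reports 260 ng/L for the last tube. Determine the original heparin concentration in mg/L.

Overall dilution factor = 15.02 × 250 × 15 × 39.89 = 2.25 × 10⁶.
Original = 260 ng/L × 2.25 × 10⁶ = 5.84 × 10⁸ ng/L = 584 mg/L.

584 mg/L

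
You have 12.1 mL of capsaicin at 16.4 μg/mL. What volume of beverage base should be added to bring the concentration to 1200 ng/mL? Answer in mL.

1200 ng/mL = 1.20 μg/mL.
V₂ = C₁V₁/C₂ = 16.4 × 12.1 / 1.20 = 165 mL.
Diluent to add = V₂ − V₁ = 165 − 12.1 = 153 mL.

153 mL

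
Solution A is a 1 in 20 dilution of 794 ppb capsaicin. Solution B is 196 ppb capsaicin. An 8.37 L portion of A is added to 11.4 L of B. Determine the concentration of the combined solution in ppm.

C_A = 794 ppb / 20 = 39.7 ppb.
C_mix = (C_A·V_A + C_B·V_B)/(V_A + V_B) = (39.7×8.37 + 196×11.4) / 19.77 = 130 ppb = 0.130 ppm.

0.130 ppm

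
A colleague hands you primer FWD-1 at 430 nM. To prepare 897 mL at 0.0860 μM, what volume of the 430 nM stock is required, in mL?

179 mL

0.0860 μM = 86.0 nM.
V₁ = C₂V₂/C₁ = 86.0 × 897 / 430 = 179 mL.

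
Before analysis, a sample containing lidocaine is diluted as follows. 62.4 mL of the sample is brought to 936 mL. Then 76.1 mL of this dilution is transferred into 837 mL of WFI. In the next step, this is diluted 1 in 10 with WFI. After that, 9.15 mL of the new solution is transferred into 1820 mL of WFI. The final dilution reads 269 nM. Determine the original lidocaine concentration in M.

0.0968 M

Overall dilution factor = 15 × 12.00 × 10 × 199.9 = 3.60 × 10⁵.
Original = 269 nM × 3.60 × 10⁵ = 9.68 × 10⁷ nM = 0.0968 M.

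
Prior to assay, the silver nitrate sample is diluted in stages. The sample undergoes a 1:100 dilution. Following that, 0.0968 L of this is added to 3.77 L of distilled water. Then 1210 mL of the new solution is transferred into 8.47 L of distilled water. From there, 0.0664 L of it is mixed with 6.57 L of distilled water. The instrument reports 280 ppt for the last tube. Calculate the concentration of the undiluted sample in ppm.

Overall dilution factor = 100 × 39.95 × 8 × 99.95 = 3.19 × 10⁶.
Original = 280 ppt × 3.19 × 10⁶ = 8.94 × 10⁸ ppt = 894 ppm.

894 ppm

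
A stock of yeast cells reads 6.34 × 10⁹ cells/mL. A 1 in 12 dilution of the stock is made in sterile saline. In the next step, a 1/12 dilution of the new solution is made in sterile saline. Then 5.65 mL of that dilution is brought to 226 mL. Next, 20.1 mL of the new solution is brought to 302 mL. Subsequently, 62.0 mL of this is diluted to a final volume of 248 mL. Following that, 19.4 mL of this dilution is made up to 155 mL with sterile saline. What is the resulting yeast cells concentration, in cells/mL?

Overall dilution factor = 12 × 12 × 40 × 15.02 × 4 × 7.990 = 2.77 × 10⁶.
6.34 × 10⁹ cells/mL / 2.77 × 10⁶ = 2290 cells/mL.

2290 cells/mL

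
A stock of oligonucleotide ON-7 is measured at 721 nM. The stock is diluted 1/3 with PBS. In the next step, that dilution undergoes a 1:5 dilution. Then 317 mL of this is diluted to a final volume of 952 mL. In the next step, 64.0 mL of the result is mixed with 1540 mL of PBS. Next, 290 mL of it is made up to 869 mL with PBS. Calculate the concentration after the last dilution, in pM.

213 pM

Overall dilution factor = 3 × 5 × 3.003 × 25.06 × 2.997 = 3383.
721 nM / 3383 = 0.213 nM = 213 pM.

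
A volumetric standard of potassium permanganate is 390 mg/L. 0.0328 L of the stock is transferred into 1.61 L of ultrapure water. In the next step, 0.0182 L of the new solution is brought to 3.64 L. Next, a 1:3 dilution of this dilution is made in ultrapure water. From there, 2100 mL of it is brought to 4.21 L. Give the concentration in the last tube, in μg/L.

Overall dilution factor = 50.09 × 200 × 3 × 2.005 = 6.02 × 10⁴.
390 mg/L / 6.02 × 10⁴ = 6.47 × 10⁻³ mg/L = 6.47 μg/L.

6.47 μg/L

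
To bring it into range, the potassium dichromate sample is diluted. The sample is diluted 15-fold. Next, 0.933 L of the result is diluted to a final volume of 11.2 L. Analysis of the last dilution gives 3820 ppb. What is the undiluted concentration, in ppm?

Overall dilution factor = 15 × 12.00 = 180.
Original = 3820 ppb × 180 = 6.88 × 10⁵ ppb = 688 ppm.

688 ppm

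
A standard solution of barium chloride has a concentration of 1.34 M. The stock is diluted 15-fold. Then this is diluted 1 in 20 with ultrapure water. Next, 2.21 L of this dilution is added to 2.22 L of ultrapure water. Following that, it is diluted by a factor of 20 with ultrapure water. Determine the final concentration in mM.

Overall dilution factor = 15 × 20 × 2.005 × 20 = 1.20 × 10⁴.
1.34 M / 1.20 × 10⁴ = 1.11 × 10⁻⁴ M = 0.111 mM.

0.111 mM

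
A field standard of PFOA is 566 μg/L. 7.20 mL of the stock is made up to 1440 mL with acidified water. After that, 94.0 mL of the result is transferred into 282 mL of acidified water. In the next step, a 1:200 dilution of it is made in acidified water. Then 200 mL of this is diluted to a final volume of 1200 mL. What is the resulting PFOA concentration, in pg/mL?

Overall dilution factor = 200 × 4 × 200 × 6 = 9.60 × 10⁵.
566 μg/L / 9.60 × 10⁵ = 5.90 × 10⁻⁴ μg/L = 0.590 pg/mL.

0.590 pg/mL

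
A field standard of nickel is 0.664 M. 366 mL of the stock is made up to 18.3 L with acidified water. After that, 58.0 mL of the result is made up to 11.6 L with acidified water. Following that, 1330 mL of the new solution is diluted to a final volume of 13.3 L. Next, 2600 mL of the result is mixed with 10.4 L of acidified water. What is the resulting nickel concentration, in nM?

1330 nM

Overall dilution factor = 50 × 200 × 10 × 5 = 5.00 × 10⁵.
0.664 M / 5.00 × 10⁵ = 1.33 × 10⁻⁶ M = 1330 nM.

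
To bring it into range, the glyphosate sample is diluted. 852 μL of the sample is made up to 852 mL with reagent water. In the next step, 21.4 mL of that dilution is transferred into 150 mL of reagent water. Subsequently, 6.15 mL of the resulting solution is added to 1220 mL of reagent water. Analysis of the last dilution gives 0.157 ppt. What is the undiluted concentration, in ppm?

0.251 ppm

Overall dilution factor = 1000 × 8.009 × 199.4 = 1.60 × 10⁶.
Original = 0.157 ppt × 1.60 × 10⁶ = 2.51 × 10⁵ ppt = 0.251 ppm.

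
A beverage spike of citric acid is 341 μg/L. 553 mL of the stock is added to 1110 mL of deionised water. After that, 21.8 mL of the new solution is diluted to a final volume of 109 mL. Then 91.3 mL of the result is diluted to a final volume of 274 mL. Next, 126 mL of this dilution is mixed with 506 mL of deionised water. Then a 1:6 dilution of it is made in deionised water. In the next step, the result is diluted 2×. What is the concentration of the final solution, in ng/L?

126 ng/L

Overall dilution factor = 3.007 × 5 × 3.001 × 5.016 × 6 × 2 = 2716.
341 μg/L / 2716 = 0.126 μg/L = 126 ng/L.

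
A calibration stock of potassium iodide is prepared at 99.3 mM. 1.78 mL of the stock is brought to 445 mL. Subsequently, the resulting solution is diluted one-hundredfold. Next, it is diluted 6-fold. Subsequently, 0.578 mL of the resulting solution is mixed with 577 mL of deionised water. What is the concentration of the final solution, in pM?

Overall dilution factor = 250 × 100 × 6 × 999.3 = 1.50 × 10⁸.
99.3 mM / 1.50 × 10⁸ = 6.62 × 10⁻⁷ mM = 662 pM.

662 pM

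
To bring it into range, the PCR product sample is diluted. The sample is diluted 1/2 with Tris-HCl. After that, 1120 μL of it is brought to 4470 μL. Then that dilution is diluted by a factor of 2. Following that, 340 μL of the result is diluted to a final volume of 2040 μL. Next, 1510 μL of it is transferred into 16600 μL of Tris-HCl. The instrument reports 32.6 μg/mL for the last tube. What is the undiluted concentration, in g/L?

37.5 g/L

Overall dilution factor = 2 × 3.991 × 2 × 6 × 11.99 = 1149.
Original = 32.6 μg/mL × 1149 = 3.75 × 10⁴ μg/mL = 37.5 g/L.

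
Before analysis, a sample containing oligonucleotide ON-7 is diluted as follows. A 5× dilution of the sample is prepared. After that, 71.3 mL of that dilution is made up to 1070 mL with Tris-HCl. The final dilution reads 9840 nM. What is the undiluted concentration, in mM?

Overall dilution factor = 5 × 15.01 = 75.0.
Original = 9840 nM × 75.0 = 7.38 × 10⁵ nM = 0.738 mM.

0.738 mM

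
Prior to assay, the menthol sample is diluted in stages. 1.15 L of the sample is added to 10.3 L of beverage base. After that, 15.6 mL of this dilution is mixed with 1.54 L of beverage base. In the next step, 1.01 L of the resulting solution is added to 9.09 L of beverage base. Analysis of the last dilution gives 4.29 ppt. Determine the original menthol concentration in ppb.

42.6 ppb

Overall dilution factor = 9.957 × 99.72 × 10 = 9928.
Original = 4.29 ppt × 9928 = 4.26 × 10⁴ ppt = 42.6 ppb.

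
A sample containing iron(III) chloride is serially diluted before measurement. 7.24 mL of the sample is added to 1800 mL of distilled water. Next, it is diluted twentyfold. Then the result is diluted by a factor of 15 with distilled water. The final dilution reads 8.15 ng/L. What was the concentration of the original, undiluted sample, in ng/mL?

Overall dilution factor = 249.6 × 20 × 15 = 7.49 × 10⁴.
Original = 8.15 ng/L × 7.49 × 10⁴ = 6.10 × 10⁵ ng/L = 610 ng/mL.

610 ng/mL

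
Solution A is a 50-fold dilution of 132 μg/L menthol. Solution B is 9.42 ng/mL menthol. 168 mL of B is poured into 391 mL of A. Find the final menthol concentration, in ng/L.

C_A = 132 μg/L / 50 = 2.64 μg/L.
C_B = 9.42 ng/mL = 9.42 μg/L.
C_mix = (C_A·V_A + C_B·V_B)/(V_A + V_B) = (2.64×391 + 9.42×168) / 559.0 = 4.68 μg/L = 4680 ng/L.

4680 ng/L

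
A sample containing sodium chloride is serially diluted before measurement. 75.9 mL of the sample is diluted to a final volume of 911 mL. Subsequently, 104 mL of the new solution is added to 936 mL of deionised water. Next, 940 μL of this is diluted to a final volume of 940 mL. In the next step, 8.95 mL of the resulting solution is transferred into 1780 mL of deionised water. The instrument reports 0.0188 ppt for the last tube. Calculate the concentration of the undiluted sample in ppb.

451 ppb

Overall dilution factor = 12.00 × 10 × 1000 × 199.9 = 2.40 × 10⁷.
Original = 0.0188 ppt × 2.40 × 10⁷ = 4.51 × 10⁵ ppt = 451 ppb.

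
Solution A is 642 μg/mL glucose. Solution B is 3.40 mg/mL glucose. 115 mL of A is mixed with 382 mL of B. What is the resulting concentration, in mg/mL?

C_B = 3.40 mg/mL = 3400 μg/mL.
C_mix = (C_A·V_A + C_B·V_B)/(V_A + V_B) = (642×115 + 3400×382) / 497.0 = 2762 μg/mL = 2.76 mg/mL.

2.76 mg/mL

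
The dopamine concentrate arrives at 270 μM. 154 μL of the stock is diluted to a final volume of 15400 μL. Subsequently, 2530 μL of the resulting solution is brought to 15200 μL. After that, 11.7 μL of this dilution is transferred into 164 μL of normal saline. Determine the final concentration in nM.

29.9 nM

Overall dilution factor = 100 × 6.008 × 15.02 = 9022.
270 μM / 9022 = 0.0299 μM = 29.9 nM.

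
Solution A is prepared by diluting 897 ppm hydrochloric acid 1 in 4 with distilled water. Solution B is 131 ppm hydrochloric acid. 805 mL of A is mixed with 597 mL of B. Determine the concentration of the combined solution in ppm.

185 ppm

C_A = 897 ppm / 4 = 224 ppm.
C_mix = (C_A·V_A + C_B·V_B)/(V_A + V_B) = (224×805 + 131×597) / 1402 = 185 ppm.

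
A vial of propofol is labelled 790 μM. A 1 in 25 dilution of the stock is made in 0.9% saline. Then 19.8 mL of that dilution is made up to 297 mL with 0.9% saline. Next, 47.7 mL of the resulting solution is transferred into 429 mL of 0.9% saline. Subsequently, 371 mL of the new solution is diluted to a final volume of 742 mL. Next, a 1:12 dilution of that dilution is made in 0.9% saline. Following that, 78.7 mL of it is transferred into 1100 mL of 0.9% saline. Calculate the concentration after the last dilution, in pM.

586 pM

Overall dilution factor = 25 × 15 × 9.994 × 2 × 12 × 14.98 = 1.35 × 10⁶.
790 μM / 1.35 × 10⁶ = 5.86 × 10⁻⁴ μM = 586 pM.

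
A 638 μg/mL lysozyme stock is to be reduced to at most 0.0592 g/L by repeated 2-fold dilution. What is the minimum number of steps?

Need 2ⁿ ≥ 10.8, so n ≥ log(10.8)/log(2) = 3.43.
Minimum whole steps: n = 4.

4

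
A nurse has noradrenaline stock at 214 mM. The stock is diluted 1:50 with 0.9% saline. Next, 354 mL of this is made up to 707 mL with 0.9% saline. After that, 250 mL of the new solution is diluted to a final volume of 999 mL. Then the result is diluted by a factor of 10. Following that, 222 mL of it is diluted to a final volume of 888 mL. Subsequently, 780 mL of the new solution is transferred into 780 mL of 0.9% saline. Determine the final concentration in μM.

Overall dilution factor = 50 × 1.997 × 3.996 × 10 × 4 × 2 = 3.19 × 10⁴.
214 mM / 3.19 × 10⁴ = 6.70 × 10⁻³ mM = 6.70 μM.

6.70 μM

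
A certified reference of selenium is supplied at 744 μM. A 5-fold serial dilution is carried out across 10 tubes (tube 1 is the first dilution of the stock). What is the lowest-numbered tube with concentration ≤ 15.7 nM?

tube 7

Tube n has concentration 744 μM / 5ⁿ.
Need 5ⁿ ≥ 744 μM / 15.7 nM = 4.74 × 10⁴, so n ≥ 6.69.
First such tube: n = 7.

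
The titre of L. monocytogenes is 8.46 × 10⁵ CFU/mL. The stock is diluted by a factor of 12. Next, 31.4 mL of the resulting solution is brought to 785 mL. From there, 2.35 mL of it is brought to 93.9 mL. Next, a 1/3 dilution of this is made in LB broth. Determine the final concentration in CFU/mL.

23.5 CFU/mL

Overall dilution factor = 12 × 25 × 39.96 × 3 = 3.60 × 10⁴.
8.46 × 10⁵ CFU/mL / 3.60 × 10⁴ = 23.5 CFU/mL.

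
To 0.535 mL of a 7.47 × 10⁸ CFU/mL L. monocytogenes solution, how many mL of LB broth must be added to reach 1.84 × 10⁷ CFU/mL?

21.2 mL

V₂ = C₁V₁/C₂ = 7.47 × 10⁸ × 0.535 / 1.84 × 10⁷ = 21.7 mL.
Diluent to add = V₂ − V₁ = 21.7 − 0.535 = 21.2 mL.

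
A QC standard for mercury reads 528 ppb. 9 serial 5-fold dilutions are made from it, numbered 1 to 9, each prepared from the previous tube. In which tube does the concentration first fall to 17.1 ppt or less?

Tube n has concentration 528 ppb / 5ⁿ.
Need 5ⁿ ≥ 528 ppb / 17.1 ppt = 3.09 × 10⁴, so n ≥ 6.42.
First such tube: n = 7.

tube 7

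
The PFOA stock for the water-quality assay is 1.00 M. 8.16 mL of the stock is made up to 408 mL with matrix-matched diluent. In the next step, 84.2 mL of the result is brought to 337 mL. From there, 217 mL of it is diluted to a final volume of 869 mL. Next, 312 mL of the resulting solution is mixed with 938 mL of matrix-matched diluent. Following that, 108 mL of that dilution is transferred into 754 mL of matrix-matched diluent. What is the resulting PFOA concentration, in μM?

Overall dilution factor = 50 × 4.002 × 4.005 × 4.006 × 7.981 = 2.56 × 10⁴.
1.00 M / 2.56 × 10⁴ = 3.90 × 10⁻⁵ M = 39.0 μM.

39.0 μM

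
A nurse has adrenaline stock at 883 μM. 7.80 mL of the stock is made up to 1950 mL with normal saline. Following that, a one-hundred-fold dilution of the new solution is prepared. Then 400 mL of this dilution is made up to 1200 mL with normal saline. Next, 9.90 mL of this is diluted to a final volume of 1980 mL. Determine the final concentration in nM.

0.0589 nM

Overall dilution factor = 250 × 100 × 3 × 200 = 1.50 × 10⁷.
883 μM / 1.50 × 10⁷ = 5.89 × 10⁻⁵ μM = 0.0589 nM.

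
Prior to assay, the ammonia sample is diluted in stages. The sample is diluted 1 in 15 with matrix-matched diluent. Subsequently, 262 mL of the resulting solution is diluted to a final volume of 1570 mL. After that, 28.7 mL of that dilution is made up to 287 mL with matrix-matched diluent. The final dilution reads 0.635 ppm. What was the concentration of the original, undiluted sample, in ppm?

571 ppm

Overall dilution factor = 15 × 5.992 × 10 = 899.
Original = 0.635 ppm × 899 = 571 ppm.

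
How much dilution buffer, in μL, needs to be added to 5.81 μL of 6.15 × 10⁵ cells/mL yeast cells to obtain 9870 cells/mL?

356 μL

V₂ = C₁V₁/C₂ = 6.15 × 10⁵ × 5.81 / 9870 = 362 μL.
Diluent to add = V₂ − V₁ = 362 − 5.81 = 356 μL.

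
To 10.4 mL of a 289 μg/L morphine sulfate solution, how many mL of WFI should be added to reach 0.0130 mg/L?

221 mL

0.0130 mg/L = 13.0 μg/L.
V₂ = C₁V₁/C₂ = 289 × 10.4 / 13.0 = 231 mL.
Diluent to add = V₂ − V₁ = 231 − 10.4 = 221 mL.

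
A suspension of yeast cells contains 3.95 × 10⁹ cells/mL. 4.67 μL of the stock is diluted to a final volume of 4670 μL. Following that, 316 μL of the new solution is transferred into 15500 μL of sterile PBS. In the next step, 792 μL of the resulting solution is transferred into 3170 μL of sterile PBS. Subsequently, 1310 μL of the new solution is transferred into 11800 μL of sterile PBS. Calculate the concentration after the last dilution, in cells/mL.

1580 cells/mL

Overall dilution factor = 1000 × 50.05 × 5.003 × 10.01 = 2.51 × 10⁶.
3.95 × 10⁹ cells/mL / 2.51 × 10⁶ = 1580 cells/mL.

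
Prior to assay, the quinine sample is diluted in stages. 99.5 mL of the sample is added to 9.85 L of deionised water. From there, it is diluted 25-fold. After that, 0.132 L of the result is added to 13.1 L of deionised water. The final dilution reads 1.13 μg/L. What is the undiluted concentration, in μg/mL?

283 μg/mL

Overall dilution factor = 99.99 × 25 × 100.2 = 2.51 × 10⁵.
Original = 1.13 μg/L × 2.51 × 10⁵ = 2.83 × 10⁵ μg/L = 283 μg/mL.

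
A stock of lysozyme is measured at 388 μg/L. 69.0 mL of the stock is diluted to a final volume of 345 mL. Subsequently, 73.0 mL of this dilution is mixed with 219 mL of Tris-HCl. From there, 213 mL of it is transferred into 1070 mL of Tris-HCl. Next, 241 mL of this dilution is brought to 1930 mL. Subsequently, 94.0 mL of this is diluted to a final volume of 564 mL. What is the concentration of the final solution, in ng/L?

67.0 ng/L

Overall dilution factor = 5 × 4 × 6.023 × 8.008 × 6 = 5789.
388 μg/L / 5789 = 0.0670 μg/L = 67.0 ng/L.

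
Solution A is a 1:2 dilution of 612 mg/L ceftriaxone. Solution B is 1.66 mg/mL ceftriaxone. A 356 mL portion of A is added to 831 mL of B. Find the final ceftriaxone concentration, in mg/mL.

1.25 mg/mL

C_A = 612 mg/L / 2 = 306 mg/L.
C_B = 1.66 mg/mL = 1660 mg/L.
C_mix = (C_A·V_A + C_B·V_B)/(V_A + V_B) = (306×356 + 1660×831) / 1187 = 1254 mg/L = 1.25 mg/mL.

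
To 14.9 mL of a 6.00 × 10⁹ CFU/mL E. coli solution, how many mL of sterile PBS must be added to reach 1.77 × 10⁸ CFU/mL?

V₂ = C₁V₁/C₂ = 6.00 × 10⁹ × 14.9 / 1.77 × 10⁸ = 505 mL.
Diluent to add = V₂ − V₁ = 505 − 14.9 = 490 mL.

490 mL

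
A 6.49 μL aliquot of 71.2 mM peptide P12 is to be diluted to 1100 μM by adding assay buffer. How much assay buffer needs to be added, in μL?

414 μL

1100 μM = 1.10 mM.
V₂ = C₁V₁/C₂ = 71.2 × 6.49 / 1.10 = 420 μL.
Diluent to add = V₂ − V₁ = 420 − 6.49 = 414 μL.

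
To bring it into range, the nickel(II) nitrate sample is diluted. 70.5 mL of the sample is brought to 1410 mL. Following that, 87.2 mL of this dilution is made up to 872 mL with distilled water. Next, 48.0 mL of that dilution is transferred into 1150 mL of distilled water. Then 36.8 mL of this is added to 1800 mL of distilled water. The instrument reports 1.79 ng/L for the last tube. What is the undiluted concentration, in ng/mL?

Overall dilution factor = 20 × 10 × 24.96 × 49.91 = 2.49 × 10⁵.
Original = 1.79 ng/L × 2.49 × 10⁵ = 4.46 × 10⁵ ng/L = 446 ng/mL.

446 ng/mL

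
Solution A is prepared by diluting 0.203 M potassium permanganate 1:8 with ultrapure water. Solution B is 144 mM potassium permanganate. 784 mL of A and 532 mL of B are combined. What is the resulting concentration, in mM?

C_A = 0.203 M / 8 = 0.0254 M.
C_B = 144 mM = 0.144 M.
C_mix = (C_A·V_A + C_B·V_B)/(V_A + V_B) = (0.0254×784 + 0.144×532) / 1316 = 0.0733 M = 73.3 mM.

73.3 mM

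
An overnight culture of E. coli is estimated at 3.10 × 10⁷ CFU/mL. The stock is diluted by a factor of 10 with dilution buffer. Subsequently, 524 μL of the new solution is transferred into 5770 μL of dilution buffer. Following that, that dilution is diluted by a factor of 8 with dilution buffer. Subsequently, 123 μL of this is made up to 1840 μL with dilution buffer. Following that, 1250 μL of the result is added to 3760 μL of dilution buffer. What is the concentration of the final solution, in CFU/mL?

538 CFU/mL

Overall dilution factor = 10 × 12.01 × 8 × 14.96 × 4.008 = 5.76 × 10⁴.
3.10 × 10⁷ CFU/mL / 5.76 × 10⁴ = 538 CFU/mL.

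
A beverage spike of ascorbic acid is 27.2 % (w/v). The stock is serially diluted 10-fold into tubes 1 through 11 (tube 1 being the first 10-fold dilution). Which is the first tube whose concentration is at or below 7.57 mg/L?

Tube n has concentration 27.2 % (w/v) / 10ⁿ.
Need 10ⁿ ≥ 27.2 % (w/v) / 7.57 mg/L = 3.59 × 10⁴, so n ≥ 4.56.
First such tube: n = 5.

tube 5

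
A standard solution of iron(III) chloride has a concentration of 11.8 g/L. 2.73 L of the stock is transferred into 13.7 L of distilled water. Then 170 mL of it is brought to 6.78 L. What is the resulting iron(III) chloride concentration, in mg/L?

49.2 mg/L

Overall dilution factor = 6.018 × 39.88 = 240.
11.8 g/L / 240 = 0.0492 g/L = 49.2 mg/L.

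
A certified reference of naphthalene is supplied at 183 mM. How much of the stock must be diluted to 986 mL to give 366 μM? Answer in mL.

1.97 mL

366 μM = 0.366 mM.
V₁ = C₂V₂/C₁ = 0.366 × 986 / 183 = 1.97 mL.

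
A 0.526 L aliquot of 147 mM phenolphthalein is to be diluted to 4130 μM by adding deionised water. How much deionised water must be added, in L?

18.2 L

4130 μM = 4.13 mM.
V₂ = C₁V₁/C₂ = 147 × 0.526 / 4.13 = 18.7 L.
Diluent to add = V₂ − V₁ = 18.7 − 0.526 = 18.2 L.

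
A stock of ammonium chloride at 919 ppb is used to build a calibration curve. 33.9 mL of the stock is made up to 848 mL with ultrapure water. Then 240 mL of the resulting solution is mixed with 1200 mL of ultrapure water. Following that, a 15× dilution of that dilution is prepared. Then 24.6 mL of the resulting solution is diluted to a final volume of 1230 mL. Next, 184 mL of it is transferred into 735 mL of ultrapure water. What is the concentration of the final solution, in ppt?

Overall dilution factor = 25.01 × 6 × 15 × 50 × 4.995 = 5.62 × 10⁵.
919 ppb / 5.62 × 10⁵ = 1.63 × 10⁻³ ppb = 1.63 ppt.

1.63 ppt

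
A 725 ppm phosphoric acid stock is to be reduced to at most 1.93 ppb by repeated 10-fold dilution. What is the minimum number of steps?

Need 10ⁿ ≥ 3.76 × 10⁵, so n ≥ log(3.76 × 10⁵)/log(10) = 5.57.
Minimum whole steps: n = 6.

6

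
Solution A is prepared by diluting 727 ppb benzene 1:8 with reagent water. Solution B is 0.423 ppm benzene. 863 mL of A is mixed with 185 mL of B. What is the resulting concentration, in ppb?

C_A = 727 ppb / 8 = 90.9 ppb.
C_B = 0.423 ppm = 423 ppb.
C_mix = (C_A·V_A + C_B·V_B)/(V_A + V_B) = (90.9×863 + 423×185) / 1048 = 150 ppb.

150 ppb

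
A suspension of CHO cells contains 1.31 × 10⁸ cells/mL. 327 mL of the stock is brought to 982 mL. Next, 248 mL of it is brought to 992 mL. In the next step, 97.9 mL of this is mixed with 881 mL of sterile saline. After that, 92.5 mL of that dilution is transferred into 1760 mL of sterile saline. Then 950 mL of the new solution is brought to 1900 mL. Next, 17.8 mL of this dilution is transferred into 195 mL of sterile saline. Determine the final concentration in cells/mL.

Overall dilution factor = 3.003 × 4 × 9.999 × 20.03 × 2 × 11.96 = 5.75 × 10⁴.
1.31 × 10⁸ cells/mL / 5.75 × 10⁴ = 2280 cells/mL.

2280 cells/mL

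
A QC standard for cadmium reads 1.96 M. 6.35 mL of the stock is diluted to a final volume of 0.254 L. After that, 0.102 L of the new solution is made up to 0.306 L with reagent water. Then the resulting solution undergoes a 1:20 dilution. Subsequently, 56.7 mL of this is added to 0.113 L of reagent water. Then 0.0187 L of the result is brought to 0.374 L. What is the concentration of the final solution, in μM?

Overall dilution factor = 40 × 3 × 20 × 2.993 × 20 = 1.44 × 10⁵.
1.96 M / 1.44 × 10⁵ = 1.36 × 10⁻⁵ M = 13.6 μM.

13.6 μM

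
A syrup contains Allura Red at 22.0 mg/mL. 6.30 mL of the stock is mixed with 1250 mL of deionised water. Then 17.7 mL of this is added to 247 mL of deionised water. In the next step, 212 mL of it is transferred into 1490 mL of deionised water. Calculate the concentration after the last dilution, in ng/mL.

Overall dilution factor = 199.4 × 14.95 × 8.028 = 2.39 × 10⁴.
22.0 mg/mL / 2.39 × 10⁴ = 9.19 × 10⁻⁴ mg/mL = 919 ng/mL.

919 ng/mL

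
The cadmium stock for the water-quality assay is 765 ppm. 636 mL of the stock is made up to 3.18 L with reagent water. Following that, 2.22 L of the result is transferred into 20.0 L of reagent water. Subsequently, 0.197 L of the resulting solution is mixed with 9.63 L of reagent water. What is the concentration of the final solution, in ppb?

306 ppb

Overall dilution factor = 5 × 10.01 × 49.88 = 2496.
765 ppm / 2496 = 0.306 ppm = 306 ppb.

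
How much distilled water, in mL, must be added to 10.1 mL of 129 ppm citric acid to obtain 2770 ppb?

2770 ppb = 2.77 ppm.
V₂ = C₁V₁/C₂ = 129 × 10.1 / 2.77 = 470 mL.
Diluent to add = V₂ − V₁ = 470 − 10.1 = 460 mL.

460 mL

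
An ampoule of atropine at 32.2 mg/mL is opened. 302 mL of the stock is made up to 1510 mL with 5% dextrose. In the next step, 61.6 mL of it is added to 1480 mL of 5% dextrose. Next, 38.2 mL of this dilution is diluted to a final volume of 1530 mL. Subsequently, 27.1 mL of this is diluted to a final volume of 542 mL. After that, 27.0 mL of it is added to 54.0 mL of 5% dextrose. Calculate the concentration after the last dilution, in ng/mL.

Overall dilution factor = 5 × 25.03 × 40.05 × 20 × 3 = 3.01 × 10⁵.
32.2 mg/mL / 3.01 × 10⁵ = 1.07 × 10⁻⁴ mg/mL = 107 ng/mL.

107 ng/mL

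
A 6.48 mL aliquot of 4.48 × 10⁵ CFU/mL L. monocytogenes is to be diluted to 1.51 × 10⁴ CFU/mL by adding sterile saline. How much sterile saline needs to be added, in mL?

186 mL

V₂ = C₁V₁/C₂ = 4.48 × 10⁵ × 6.48 / 1.51 × 10⁴ = 192 mL.
Diluent to add = V₂ − V₁ = 192 − 6.48 = 186 mL.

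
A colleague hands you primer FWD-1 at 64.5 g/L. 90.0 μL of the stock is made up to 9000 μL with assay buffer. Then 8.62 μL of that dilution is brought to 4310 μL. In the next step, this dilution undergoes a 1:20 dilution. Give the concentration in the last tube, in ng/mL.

64.5 ng/mL

Overall dilution factor = 100 × 500 × 20 = 1.00 × 10⁶.
64.5 g/L / 1.00 × 10⁶ = 6.45 × 10⁻⁵ g/L = 64.5 ng/mL.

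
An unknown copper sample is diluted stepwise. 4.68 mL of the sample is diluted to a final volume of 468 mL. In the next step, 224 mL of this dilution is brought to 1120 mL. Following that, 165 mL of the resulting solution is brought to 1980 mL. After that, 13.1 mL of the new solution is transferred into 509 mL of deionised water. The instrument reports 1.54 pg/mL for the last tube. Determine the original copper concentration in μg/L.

368 μg/L

Overall dilution factor = 100 × 5 × 12 × 39.85 = 2.39 × 10⁵.
Original = 1.54 pg/mL × 2.39 × 10⁵ = 3.68 × 10⁵ pg/mL = 368 μg/L.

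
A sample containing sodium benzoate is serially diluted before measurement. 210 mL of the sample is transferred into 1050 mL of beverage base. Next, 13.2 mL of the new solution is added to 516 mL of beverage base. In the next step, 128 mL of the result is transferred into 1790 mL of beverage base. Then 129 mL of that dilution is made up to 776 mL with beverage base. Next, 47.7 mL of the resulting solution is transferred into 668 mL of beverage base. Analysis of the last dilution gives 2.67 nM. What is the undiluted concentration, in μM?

Overall dilution factor = 6 × 40.09 × 14.98 × 6.016 × 15.00 = 3.25 × 10⁵.
Original = 2.67 nM × 3.25 × 10⁵ = 8.69 × 10⁵ nM = 869 μM.

869 μM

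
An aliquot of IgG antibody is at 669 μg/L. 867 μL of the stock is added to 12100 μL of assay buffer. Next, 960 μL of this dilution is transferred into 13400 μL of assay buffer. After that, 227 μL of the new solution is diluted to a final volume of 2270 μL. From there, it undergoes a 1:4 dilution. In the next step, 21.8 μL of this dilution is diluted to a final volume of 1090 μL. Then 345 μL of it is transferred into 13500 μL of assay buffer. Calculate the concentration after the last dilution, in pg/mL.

Overall dilution factor = 14.96 × 14.96 × 10 × 4 × 50 × 40.13 = 1.80 × 10⁷.
669 μg/L / 1.80 × 10⁷ = 3.73 × 10⁻⁵ μg/L = 0.0373 pg/mL.

0.0373 pg/mL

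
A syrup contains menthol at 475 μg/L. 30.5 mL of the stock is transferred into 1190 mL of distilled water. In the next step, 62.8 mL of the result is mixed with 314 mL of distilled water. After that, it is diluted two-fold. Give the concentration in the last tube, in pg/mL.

Overall dilution factor = 40.02 × 6 × 2 = 480.
475 μg/L / 480 = 0.989 μg/L = 989 pg/mL.

989 pg/mL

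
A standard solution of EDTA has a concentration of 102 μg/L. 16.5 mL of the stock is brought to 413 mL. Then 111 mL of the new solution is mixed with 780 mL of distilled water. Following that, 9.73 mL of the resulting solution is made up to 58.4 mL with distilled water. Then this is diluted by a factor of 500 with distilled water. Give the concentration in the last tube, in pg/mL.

0.169 pg/mL

Overall dilution factor = 25.03 × 8.027 × 6.002 × 500 = 6.03 × 10⁵.
102 μg/L / 6.03 × 10⁵ = 1.69 × 10⁻⁴ μg/L = 0.169 pg/mL.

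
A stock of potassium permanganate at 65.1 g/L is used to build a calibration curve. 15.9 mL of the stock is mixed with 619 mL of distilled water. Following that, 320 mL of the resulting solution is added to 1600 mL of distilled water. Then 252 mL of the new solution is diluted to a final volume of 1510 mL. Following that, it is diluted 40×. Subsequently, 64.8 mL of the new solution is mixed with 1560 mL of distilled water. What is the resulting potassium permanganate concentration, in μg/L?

45.2 μg/L

Overall dilution factor = 39.93 × 6 × 5.992 × 40 × 25.07 = 1.44 × 10⁶.
65.1 g/L / 1.44 × 10⁶ = 4.52 × 10⁻⁵ g/L = 45.2 μg/L.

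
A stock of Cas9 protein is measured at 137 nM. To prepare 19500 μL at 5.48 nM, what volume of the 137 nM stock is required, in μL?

780 μL

V₁ = C₂V₂/C₁ = 5.48 × 19500 / 137 = 780 μL.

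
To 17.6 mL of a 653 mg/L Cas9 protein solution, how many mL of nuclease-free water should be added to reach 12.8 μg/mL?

880 mL

12.8 μg/mL = 12.8 mg/L.
V₂ = C₁V₁/C₂ = 653 × 17.6 / 12.8 = 898 mL.
Diluent to add = V₂ − V₁ = 898 − 17.6 = 880 mL.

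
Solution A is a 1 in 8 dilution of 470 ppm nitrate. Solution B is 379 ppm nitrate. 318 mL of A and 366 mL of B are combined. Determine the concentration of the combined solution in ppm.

C_A = 470 ppm / 8 = 58.8 ppm.
C_mix = (C_A·V_A + C_B·V_B)/(V_A + V_B) = (58.8×318 + 379×366) / 684.0 = 230 ppm.

230 ppm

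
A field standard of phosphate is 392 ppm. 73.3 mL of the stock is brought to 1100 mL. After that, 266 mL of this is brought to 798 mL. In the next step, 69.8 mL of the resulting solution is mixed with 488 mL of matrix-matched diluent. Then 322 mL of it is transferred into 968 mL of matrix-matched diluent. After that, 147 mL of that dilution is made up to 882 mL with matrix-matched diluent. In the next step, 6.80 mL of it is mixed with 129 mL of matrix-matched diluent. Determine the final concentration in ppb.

Overall dilution factor = 15.01 × 3 × 7.991 × 4.006 × 6 × 19.97 = 1.73 × 10⁵.
392 ppm / 1.73 × 10⁵ = 2.27 × 10⁻³ ppm = 2.27 ppb.

2.27 ppb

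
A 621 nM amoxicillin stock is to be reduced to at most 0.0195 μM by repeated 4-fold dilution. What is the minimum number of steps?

3

Need 4ⁿ ≥ 31.8, so n ≥ log(31.8)/log(4) = 2.50.
Minimum whole steps: n = 3.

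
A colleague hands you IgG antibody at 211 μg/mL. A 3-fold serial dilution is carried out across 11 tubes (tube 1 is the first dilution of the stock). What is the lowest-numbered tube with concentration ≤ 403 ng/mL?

tube 6

Tube n has concentration 211 μg/mL / 3ⁿ.
Need 3ⁿ ≥ 211 μg/mL / 403 ng/mL = 524, so n ≥ 5.70.
First such tube: n = 6.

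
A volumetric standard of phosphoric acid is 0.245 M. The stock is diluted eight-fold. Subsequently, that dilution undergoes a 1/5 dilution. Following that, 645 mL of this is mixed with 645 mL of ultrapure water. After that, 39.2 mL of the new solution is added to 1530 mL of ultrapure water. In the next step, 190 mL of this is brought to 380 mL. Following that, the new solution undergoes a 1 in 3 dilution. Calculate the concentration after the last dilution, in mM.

0.0128 mM

Overall dilution factor = 8 × 5 × 2 × 40.03 × 2 × 3 = 1.92 × 10⁴.
0.245 M / 1.92 × 10⁴ = 1.28 × 10⁻⁵ M = 0.0128 mM.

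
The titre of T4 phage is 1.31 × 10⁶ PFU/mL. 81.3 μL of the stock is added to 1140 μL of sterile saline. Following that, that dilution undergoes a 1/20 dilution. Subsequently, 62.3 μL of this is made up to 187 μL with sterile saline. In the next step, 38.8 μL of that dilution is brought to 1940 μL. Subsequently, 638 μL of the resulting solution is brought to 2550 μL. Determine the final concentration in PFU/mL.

Overall dilution factor = 15.02 × 20 × 3.002 × 50 × 3.997 = 1.80 × 10⁵.
1.31 × 10⁶ PFU/mL / 1.80 × 10⁵ = 7.27 PFU/mL.

7.27 PFU/mL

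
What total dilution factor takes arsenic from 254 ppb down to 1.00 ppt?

2.54 × 10⁵

Factor = C₀/C_target = 254 ppb / 1.00 ppt = 2.54 × 10⁵.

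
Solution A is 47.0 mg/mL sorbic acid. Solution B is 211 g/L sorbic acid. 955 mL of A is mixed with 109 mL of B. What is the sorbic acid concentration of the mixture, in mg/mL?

C_B = 211 g/L = 211 mg/mL.
C_mix = (C_A·V_A + C_B·V_B)/(V_A + V_B) = (47.0×955 + 211×109) / 1064 = 63.8 mg/mL.

63.8 mg/mL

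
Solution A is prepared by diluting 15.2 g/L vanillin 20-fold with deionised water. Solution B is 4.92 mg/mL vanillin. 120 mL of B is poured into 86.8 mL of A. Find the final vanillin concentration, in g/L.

3.17 g/L

C_A = 15.2 g/L / 20 = 0.760 g/L.
C_B = 4.92 mg/mL = 4.92 g/L.
C_mix = (C_A·V_A + C_B·V_B)/(V_A + V_B) = (0.760×86.8 + 4.92×120) / 206.8 = 3.17 g/L.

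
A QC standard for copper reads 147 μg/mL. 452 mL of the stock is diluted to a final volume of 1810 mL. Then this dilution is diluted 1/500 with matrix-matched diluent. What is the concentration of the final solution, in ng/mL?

Overall dilution factor = 4.004 × 500 = 2002.
147 μg/mL / 2002 = 0.0734 μg/mL = 73.4 ng/mL.

73.4 ng/mL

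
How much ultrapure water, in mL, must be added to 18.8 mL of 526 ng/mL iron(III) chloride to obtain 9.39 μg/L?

9.39 μg/L = 9.39 ng/mL.
V₂ = C₁V₁/C₂ = 526 × 18.8 / 9.39 = 1053 mL.
Diluent to add = V₂ − V₁ = 1053 − 18.8 = 1030 mL.

1030 mL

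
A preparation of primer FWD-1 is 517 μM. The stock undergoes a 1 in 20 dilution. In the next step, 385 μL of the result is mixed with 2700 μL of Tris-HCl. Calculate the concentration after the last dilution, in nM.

Overall dilution factor = 20 × 8.013 = 160.
517 μM / 160 = 3.23 μM = 3230 nM.

3230 nM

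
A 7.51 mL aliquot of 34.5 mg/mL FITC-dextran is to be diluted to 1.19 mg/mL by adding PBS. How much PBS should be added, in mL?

210 mL

V₂ = C₁V₁/C₂ = 34.5 × 7.51 / 1.19 = 218 mL.
Diluent to add = V₂ − V₁ = 218 − 7.51 = 210 mL.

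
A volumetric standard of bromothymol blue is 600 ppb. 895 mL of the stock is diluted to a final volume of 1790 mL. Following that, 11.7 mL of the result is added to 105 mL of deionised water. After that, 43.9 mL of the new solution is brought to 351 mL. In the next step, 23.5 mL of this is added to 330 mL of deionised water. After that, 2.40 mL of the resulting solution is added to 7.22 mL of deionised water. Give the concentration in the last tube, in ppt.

Overall dilution factor = 2 × 9.974 × 7.995 × 15.04 × 4.008 = 9617.
600 ppb / 9617 = 0.0624 ppb = 62.4 ppt.

62.4 ppt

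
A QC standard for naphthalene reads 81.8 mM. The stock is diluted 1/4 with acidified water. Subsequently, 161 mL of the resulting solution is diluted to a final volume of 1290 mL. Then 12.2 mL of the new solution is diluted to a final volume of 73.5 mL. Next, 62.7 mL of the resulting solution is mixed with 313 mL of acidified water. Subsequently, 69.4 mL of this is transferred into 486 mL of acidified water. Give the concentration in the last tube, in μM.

8.83 μM

Overall dilution factor = 4 × 8.012 × 6.025 × 5.992 × 8.003 = 9259.
81.8 mM / 9259 = 8.83 × 10⁻³ mM = 8.83 μM.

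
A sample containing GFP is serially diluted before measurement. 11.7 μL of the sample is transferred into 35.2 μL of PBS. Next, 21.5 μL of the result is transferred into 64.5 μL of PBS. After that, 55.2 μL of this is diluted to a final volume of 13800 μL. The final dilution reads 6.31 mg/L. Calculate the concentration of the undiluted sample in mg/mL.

Overall dilution factor = 4.009 × 4 × 250 = 4009.
Original = 6.31 mg/L × 4009 = 2.53 × 10⁴ mg/L = 25.3 mg/mL.

25.3 mg/mL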